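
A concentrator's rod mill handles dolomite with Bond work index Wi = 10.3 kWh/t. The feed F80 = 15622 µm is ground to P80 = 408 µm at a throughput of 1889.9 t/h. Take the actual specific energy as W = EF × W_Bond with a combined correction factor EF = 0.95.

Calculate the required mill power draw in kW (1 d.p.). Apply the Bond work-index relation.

P = 7675.7 kW

W = 10 Wi (P80^-0.5 − F80^-0.5)
W = 10·10.3·(1/√408 − 1/√15622) = 10·10.3·(0.041507) = 4.2752 kWh/t
With EF = 0.95: W = 4.2752·0.95 = 4.0614 kWh/t
Power = W × throughput = 4.0614 kWh/t × 1889.9 t/h = 7675.7 kW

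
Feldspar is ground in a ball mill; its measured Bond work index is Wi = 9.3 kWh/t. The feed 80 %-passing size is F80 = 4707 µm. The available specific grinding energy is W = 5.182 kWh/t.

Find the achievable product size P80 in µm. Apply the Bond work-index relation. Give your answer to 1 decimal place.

P80 = 202.4 µm

W = 10·Wi·[P80^(−½) − F80^(−½)]
P80^(−½) = W/(10 Wi) + F80^(−½)
  = 5.1820/(10·9.3) + 1/√4707 = 0.055720 + 0.014576 = 0.070296
P80 = (1/0.070296)² = 14.2255² = 202.37 µm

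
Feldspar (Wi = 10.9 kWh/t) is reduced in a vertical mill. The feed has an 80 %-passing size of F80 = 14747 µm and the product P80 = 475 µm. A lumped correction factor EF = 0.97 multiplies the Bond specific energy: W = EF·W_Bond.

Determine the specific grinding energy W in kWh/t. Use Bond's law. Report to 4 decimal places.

W = 10·Wi·(P80^(-½) − F80^(-½))
1/√475 = 0.045883;  1/√14747 = 0.008235
W = 10·10.9·(0.045883 − 0.008235) = 4.1037 kWh/t
Apply correction: 4.1037 × 0.97 = 3.9806 kWh/t

W = 3.9806 kWh/t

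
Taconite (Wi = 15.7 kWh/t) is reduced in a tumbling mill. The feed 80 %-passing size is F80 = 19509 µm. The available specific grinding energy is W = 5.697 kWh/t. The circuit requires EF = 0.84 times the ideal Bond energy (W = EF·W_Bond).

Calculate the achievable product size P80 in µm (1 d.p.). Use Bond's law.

Bond:  W = 10 Wi (1/√P − 1/√F)
W_Bond = W / EF = 5.697 / 0.84 = 6.7821 kWh/t
P80^(−½) = W_Bond/(10 Wi) + F80^(−½)
  = 6.7821/(10·15.7) + 1/√19509 = 0.043198 + 0.007159 = 0.050358
P80 = (1/0.050358)² = 19.8579² = 394.34 µm

P80 = 394.3 µm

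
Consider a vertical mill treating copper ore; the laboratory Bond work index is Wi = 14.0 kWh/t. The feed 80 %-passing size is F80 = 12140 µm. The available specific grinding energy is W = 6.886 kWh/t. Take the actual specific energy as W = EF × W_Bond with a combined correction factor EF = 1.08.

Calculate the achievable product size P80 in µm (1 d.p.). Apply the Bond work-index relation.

W = 10·Wi·(P80^(-½) − F80^(-½))
W_Bond = W / EF = 6.886 / 1.08 = 6.3759 kWh/t
P80^-0.5 = F80^-0.5 + W_Bond/(10 Wi)
  = 6.3759/(10·14.0) + 1/√12140 = 0.045542 + 0.009076 = 0.054618
P80 = (1/0.054618)² = 18.3089² = 335.22 µm

P80 = 335.2 µm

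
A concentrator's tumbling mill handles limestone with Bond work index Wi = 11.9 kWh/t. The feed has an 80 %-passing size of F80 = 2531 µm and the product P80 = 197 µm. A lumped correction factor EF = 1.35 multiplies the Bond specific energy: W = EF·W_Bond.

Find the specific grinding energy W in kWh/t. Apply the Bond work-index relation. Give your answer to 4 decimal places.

W = 10 Wi (1/√P80 − 1/√F80)  [Bond]
1/√197 = 0.071247;  1/√2531 = 0.019877
W = 10·11.9·(0.071247 − 0.019877) = 6.1130 kWh/t
Corrected W = EF·W_Bond = 1.35·6.1130 = 8.2526 kWh/t

W = 8.2526 kWh/t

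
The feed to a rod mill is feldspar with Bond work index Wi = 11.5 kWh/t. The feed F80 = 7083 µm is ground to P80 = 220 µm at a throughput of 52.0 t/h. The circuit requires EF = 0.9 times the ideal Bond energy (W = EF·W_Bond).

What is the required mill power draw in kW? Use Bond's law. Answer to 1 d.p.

Bond: W = 10·Wi·(1/√P80 − 1/√F80)
W = 10·11.5·(1/√220 − 1/√7083) = 10·11.5·(0.055538) = 6.3869 kWh/t
With EF = 0.9: W = 6.3869·0.9 = 5.7482 kWh/t
Mill draw = 5.7482 × 52.0 = 298.9 kW

P = 298.9 kW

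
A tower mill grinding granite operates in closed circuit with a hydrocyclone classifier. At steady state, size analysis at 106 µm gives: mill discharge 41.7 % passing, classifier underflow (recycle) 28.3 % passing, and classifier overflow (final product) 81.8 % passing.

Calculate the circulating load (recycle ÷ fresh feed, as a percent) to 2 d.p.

Balance %-passing 106 µm (r = R/F):
r = (o − d)/(d − u)
r = (81.8 − 41.7)/(41.7 − 28.3) = 40.1/13.4 = 2.9925
CL = 100·r = 299.25 %

CL = 299.25 %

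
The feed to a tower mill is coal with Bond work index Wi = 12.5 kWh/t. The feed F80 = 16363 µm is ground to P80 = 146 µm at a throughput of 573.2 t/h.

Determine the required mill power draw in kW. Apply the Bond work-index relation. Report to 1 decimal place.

P = 5369.7 kW

W = 10 Wi (1/√P80 − 1/√F80)  [Bond]
W = 10·12.5·(1/√146 − 1/√16363) = 10·12.5·(0.074943) = 9.3679 kWh/t
Power = W × throughput = 9.3679 kWh/t × 573.2 t/h = 5369.7 kW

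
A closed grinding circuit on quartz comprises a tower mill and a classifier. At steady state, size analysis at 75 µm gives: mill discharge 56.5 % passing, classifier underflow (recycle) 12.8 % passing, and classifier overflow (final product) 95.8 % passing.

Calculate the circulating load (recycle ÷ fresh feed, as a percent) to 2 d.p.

Mass balance on the −75 µm fraction:
(1+r)·d = r·u + o ⇒ r = (o−d)/(d−u)
r = (95.8 − 56.5)/(56.5 − 12.8) = 39.3/43.7 = 0.8993
CL = 100·r = 89.93 %

CL = 89.93 %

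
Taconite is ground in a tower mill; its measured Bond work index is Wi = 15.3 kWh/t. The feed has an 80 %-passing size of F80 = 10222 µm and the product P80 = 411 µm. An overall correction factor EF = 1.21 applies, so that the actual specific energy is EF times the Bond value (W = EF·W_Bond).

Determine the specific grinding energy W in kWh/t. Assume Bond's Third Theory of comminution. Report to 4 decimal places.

Bond: W = 10·Wi·(1/√P80 − 1/√F80)
1/√411 = 0.049326;  1/√10222 = 0.009891
W = 10·15.3·(0.049326 − 0.009891) = 6.0336 kWh/t
Apply correction: 6.0336 × 1.21 = 7.3007 kWh/t

W = 7.3007 kWh/t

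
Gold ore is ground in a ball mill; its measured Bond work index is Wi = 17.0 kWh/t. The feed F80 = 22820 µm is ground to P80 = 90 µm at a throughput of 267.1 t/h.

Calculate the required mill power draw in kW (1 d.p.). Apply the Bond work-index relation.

P = 4485.7 kW

W_Bond = 10·Wi·(1/√P₈₀ − 1/√F₈₀)
W = 10·17.0·(1/√90 − 1/√22820) = 10·17.0·(0.098789) = 16.7942 kWh/t
Power = W × throughput = 16.7942 kWh/t × 267.1 t/h = 4485.7 kW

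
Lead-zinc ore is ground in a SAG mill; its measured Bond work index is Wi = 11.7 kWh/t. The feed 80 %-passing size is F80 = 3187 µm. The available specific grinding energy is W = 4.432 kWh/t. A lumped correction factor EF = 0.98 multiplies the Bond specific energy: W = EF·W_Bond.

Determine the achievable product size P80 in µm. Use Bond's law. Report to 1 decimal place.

P80 = 314.7 µm

W_Bond = 10·Wi·(1/√P₈₀ − 1/√F₈₀)
W_Bond = W / EF = 4.432 / 0.98 = 4.5224 kWh/t
1/√P80 = 1/√F80 + W_Bond/(10·Wi)
  = 4.5224/(10·11.7) + 1/√3187 = 0.038653 + 0.017714 = 0.056367
P80 = (1/0.056367)² = 17.7408² = 314.74 µm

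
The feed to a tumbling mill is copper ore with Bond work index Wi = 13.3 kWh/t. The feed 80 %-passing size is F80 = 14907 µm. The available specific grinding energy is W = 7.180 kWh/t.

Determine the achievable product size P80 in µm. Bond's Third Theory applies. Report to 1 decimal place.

Bond:  W = 10 Wi (1/√P − 1/√F)
⇒ 1/√P80 = W/(10·Wi) + 1/√F80
  = 7.1800/(10·13.3) + 1/√14907 = 0.053985 + 0.008190 = 0.062175
P80 = (1/0.062175)² = 16.0835² = 258.68 µm

P80 = 258.7 µm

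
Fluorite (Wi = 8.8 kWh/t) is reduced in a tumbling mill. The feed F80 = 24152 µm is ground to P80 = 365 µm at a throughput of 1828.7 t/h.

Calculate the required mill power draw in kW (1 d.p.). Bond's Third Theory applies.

P = 7387.7 kW

W = 10 Wi (P80^-0.5 − F80^-0.5)
W = 10·8.8·(1/√365 − 1/√24152) = 10·8.8·(0.045908) = 4.0399 kWh/t
Mill draw = 4.0399 × 1828.7 = 7387.7 kW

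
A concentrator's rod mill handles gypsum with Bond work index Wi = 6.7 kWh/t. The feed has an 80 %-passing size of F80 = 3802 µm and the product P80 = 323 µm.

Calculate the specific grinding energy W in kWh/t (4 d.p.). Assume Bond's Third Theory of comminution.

W = 10·Wi·[P80^(−½) − F80^(−½)]
1/√323 = 0.055641;  1/√3802 = 0.016218
W = 10·6.7·(0.055641 − 0.016218) = 2.6414 kWh/t

W = 2.6414 kWh/t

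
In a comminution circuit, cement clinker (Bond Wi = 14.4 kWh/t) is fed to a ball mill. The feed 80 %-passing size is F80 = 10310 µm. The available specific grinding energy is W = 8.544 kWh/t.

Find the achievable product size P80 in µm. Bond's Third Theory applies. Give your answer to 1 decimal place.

W = 10 Wi (1/√P80 − 1/√F80)  [Bond]
⇒ 1/√P80 = W/(10·Wi) + 1/√F80
  = 8.5440/(10·14.4) + 1/√10310 = 0.059333 + 0.009849 = 0.069182
P80 = (1/0.069182)² = 14.4547² = 208.94 µm

P80 = 208.9 µm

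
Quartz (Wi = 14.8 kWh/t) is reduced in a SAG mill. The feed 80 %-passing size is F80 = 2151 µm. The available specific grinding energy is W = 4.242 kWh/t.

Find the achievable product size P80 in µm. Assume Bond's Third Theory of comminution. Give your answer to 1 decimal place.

W_Bond = 10·Wi·(1/√P₈₀ − 1/√F₈₀)
⇒ 1/√P80 = W/(10 Wi) + 1/√F80
  = 4.2420/(10·14.8) + 1/√2151 = 0.028662 + 0.021562 = 0.050224
P80 = (1/0.050224)² = 19.9109² = 396.44 µm

P80 = 396.4 µm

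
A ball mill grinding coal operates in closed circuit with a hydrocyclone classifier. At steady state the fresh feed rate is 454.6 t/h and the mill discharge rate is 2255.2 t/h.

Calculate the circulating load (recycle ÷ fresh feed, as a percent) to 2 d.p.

CL = 396.08 %

M = F + R at steady state, so:
R = M − F = 2255.2 − 454.6 = 1800.6 t/h
CL = 100·R/F = 100·1800.6/454.6 = 396.08 %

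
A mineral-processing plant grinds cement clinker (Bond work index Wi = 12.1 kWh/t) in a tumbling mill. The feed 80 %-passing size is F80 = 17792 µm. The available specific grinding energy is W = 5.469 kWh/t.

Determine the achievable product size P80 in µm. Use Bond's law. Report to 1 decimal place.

W = 10 Wi (1/√P80 − 1/√F80)  [Bond]
⇒ 1/√P80 = W/(10·Wi) + 1/√F80
  = 5.4690/(10·12.1) + 1/√17792 = 0.045198 + 0.007497 = 0.052695
P80 = (1/0.052695)² = 18.9770² = 360.13 µm

P80 = 360.1 µm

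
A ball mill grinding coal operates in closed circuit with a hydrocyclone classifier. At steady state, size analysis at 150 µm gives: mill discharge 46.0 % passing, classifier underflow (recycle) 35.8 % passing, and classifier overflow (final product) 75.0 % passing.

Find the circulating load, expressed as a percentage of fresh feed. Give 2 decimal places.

Mass balance on the −150 µm fraction:
Fd + Rd = Ru + Fo ⇒ R/F = (o−d)/(d−u)
r = (75.0 − 46.0)/(46.0 − 35.8) = 29.0/10.2 = 2.8431
CL = 100·r = 284.31 %

CL = 284.31 %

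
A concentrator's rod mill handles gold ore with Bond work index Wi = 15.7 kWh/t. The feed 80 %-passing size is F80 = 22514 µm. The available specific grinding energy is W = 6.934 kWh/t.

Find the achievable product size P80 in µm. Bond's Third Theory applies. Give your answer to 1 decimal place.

P80 = 387.0 µm

W = 10·Wi·[P80^(−½) − F80^(−½)]
1/√P80 = 1/√F80 + W/(10·Wi)
  = 6.9340/(10·15.7) + 1/√22514 = 0.044166 + 0.006665 = 0.050830
P80 = (1/0.050830)² = 19.6733² = 387.04 µm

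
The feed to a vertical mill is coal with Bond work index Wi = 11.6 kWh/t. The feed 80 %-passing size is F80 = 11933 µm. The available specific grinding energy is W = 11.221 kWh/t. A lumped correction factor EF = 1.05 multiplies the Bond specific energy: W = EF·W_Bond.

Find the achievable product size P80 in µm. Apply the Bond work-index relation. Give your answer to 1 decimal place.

P80 = 97.5 µm

W = 10 Wi / √P80 − 10 Wi / √F80
W_Bond = W / EF = 11.221 / 1.05 = 10.6867 kWh/t
P80^-0.5 = F80^-0.5 + W_Bond/(10 Wi)
  = 10.6867/(10·11.6) + 1/√11933 = 0.092126 + 0.009154 = 0.101281
P80 = (1/0.101281)² = 9.8735² = 97.49 µm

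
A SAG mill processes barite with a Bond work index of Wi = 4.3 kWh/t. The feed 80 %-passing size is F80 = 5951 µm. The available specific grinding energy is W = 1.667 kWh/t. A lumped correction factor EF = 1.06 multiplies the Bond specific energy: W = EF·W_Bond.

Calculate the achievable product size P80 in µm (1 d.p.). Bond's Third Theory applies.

W = 10 Wi (P80^-0.5 − F80^-0.5)
W_Bond = W / EF = 1.667 / 1.06 = 1.5726 kWh/t
1/√P80 = 1/√F80 + W_Bond/(10·Wi)
  = 1.5726/(10·4.3) + 1/√5951 = 0.036573 + 0.012963 = 0.049536
P80 = (1/0.049536)² = 20.1873² = 407.53 µm

P80 = 407.5 µm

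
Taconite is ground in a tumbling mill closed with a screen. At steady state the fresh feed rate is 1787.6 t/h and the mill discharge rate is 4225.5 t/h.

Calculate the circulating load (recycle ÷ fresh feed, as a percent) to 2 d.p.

CL = 136.38 %

Discharge = new feed + return, hence
R = M − F = 4225.5 − 1787.6 = 2437.9 t/h
CL = 100·R/F = 100·2437.9/1787.6 = 136.38 %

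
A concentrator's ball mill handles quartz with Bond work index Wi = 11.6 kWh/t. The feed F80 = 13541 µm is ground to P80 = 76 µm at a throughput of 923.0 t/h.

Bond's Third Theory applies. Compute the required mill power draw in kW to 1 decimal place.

P = 11361.4 kW

W = 10·Wi·(P80^(-½) − F80^(-½))
W = 10·11.6·(1/√76 − 1/√13541) = 10·11.6·(0.106114) = 12.3093 kWh/t
P_mill = W·ṁ = 12.3093·923.0 = 11361.4 kW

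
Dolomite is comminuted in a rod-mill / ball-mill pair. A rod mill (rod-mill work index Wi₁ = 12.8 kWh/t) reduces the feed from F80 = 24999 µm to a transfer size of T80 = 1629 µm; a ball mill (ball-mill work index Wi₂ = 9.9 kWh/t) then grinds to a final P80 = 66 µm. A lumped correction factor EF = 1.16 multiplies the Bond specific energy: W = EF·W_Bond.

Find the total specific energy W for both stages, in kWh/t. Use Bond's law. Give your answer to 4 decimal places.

W = 14.0302 kWh/t

W_Bond = 10·Wi·(1/√P₈₀ − 1/√F₈₀)
Stage 1 (24999→1629 µm, Wi₁=12.8): W₁ = 10·12.8·(0.024776 − 0.006325) = 2.3618 kWh/t
Stage 2 (1629→66 µm, Wi₂=9.9): W₂ = 10·9.9·(0.123091 − 0.024776) = 9.7332 kWh/t
W = W₁ + W₂ = 2.3618 + 9.7332 = 12.0950 kWh/t
W_actual = 1.16 × 12.0950 = 14.0302 kWh/t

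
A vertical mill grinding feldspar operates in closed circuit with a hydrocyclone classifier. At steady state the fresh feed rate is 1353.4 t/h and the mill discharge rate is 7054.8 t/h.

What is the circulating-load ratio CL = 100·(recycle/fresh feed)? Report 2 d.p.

M = F + R at steady state, so:
R = M − F = 7054.8 − 1353.4 = 5701.4 t/h
CL = 100·R/F = 100·5701.4/1353.4 = 421.26 %

CL = 421.26 %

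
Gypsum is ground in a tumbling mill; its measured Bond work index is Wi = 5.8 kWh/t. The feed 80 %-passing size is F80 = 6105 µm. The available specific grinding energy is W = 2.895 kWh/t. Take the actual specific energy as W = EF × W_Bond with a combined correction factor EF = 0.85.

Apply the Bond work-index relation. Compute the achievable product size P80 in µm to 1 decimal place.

W = 10 Wi / √P80 − 10 Wi / √F80
W_Bond = W / EF = 2.895 / 0.85 = 3.4059 kWh/t
P80^(−½) = W_Bond/(10 Wi) + F80^(−½)
  = 3.4059/(10·5.8) + 1/√6105 = 0.058722 + 0.012798 = 0.071521
P80 = (1/0.071521)² = 13.9820² = 195.50 µm

P80 = 195.5 µm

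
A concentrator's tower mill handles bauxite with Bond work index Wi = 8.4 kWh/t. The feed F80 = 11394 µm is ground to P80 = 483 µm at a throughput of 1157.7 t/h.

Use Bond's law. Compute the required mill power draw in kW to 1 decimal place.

Bond:  W = 10 Wi (1/√P − 1/√F)
W = 10·8.4·(1/√483 − 1/√11394) = 10·8.4·(0.036133) = 3.0352 kWh/t
P_mill = W·ṁ = 3.0352·1157.7 = 3513.8 kW

P = 3513.8 kW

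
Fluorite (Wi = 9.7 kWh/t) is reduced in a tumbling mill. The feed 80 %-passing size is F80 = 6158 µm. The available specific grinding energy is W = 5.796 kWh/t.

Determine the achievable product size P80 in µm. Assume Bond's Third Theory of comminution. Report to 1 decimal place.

P80 = 190.3 µm

W = 10 Wi / √P80 − 10 Wi / √F80
⇒ 1/√P80 = W/(10 Wi) + 1/√F80
  = 5.7960/(10·9.7) + 1/√6158 = 0.059753 + 0.012743 = 0.072496
P80 = (1/0.072496)² = 13.7939² = 190.27 µm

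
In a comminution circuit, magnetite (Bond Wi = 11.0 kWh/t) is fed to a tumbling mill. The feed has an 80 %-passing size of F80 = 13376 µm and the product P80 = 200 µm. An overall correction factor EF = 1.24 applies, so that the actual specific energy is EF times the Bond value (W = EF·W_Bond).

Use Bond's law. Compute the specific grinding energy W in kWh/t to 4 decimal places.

W = 8.4656 kWh/t

W = 10·Wi·(P80^(-½) − F80^(-½))
1/√200 = 0.070711;  1/√13376 = 0.008646
W = 10·11.0·(0.070711 − 0.008646) = 6.8271 kWh/t
Apply correction: 6.8271 × 1.24 = 8.4656 kWh/t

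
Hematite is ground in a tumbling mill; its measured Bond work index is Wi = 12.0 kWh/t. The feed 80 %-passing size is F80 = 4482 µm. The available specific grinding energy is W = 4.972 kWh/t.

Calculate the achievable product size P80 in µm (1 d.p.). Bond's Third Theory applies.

W = 10·Wi·[P80^(−½) − F80^(−½)]
P80^-0.5 = F80^-0.5 + W/(10 Wi)
  = 4.9720/(10·12.0) + 1/√4482 = 0.041433 + 0.014937 = 0.056370
P80 = (1/0.056370)² = 17.7398² = 314.70 µm

P80 = 314.7 µm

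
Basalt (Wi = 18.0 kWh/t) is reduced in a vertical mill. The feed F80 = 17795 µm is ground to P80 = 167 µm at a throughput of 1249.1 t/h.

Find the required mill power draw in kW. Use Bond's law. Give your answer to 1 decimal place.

P = 15713.0 kW

W = 10·Wi·(P80^(-½) − F80^(-½))
W = 10·18.0·(1/√167 − 1/√17795) = 10·18.0·(0.069886) = 12.5795 kWh/t
P = W·T = 12.5795·1249.1 = 15713.0 kW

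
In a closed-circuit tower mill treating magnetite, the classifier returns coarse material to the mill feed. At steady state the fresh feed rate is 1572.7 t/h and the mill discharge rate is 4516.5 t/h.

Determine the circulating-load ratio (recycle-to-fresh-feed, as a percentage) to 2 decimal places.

CL = 187.18 %

Mill node: discharge = fresh + recycle.
R = M − F = 4516.5 − 1572.7 = 2943.8 t/h
CL = 100·R/F = 100·2943.8/1572.7 = 187.18 %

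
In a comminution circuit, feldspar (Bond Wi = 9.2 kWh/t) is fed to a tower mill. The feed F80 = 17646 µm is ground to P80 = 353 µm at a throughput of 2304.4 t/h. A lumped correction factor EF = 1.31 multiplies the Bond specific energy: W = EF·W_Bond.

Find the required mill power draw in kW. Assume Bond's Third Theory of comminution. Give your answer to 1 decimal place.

W_Bond = 10·Wi·(1/√P₈₀ − 1/√F₈₀)
W = 10·9.2·(1/√353 − 1/√17646) = 10·9.2·(0.045697) = 4.2041 kWh/t
W_actual = 1.31 × 4.2041 = 5.5074 kWh/t
P_mill = W·ṁ = 5.5074·2304.4 = 12691.2 kW

P = 12691.2 kW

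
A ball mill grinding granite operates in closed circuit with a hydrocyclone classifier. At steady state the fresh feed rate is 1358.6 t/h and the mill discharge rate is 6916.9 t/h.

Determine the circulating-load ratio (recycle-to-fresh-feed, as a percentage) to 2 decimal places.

Mill node: discharge = fresh + recycle.
R = M − F = 6916.9 − 1358.6 = 5558.3 t/h
CL = 100·R/F = 100·5558.3/1358.6 = 409.12 %

CL = 409.12 %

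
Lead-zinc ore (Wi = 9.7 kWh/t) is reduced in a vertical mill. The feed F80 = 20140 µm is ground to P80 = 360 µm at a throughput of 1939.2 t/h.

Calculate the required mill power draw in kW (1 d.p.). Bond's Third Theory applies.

W = 10 Wi / √P80 − 10 Wi / √F80
W = 10·9.7·(1/√360 − 1/√20140) = 10·9.7·(0.045658) = 4.4288 kWh/t
Power = W × throughput = 4.4288 kWh/t × 1939.2 t/h = 8588.4 kW

P = 8588.4 kW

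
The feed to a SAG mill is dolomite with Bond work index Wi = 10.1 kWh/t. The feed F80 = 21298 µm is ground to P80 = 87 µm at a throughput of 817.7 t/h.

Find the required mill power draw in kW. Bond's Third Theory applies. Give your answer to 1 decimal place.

W = 10 Wi (P80^-0.5 − F80^-0.5)
W = 10·10.1·(1/√87 − 1/√21298) = 10·10.1·(0.100359) = 10.1363 kWh/t
P = W·T = 10.1363·817.7 = 8288.4 kW

P = 8288.4 kW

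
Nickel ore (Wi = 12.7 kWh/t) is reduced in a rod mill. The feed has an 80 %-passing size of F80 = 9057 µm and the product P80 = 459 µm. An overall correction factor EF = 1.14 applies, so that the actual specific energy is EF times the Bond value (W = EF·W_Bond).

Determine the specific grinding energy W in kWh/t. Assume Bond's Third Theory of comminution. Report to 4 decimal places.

W = 5.2364 kWh/t

W = 10·Wi·(P80^(-½) − F80^(-½))
1/√459 = 0.046676;  1/√9057 = 0.010508
W = 10·12.7·(0.046676 − 0.010508) = 4.5934 kWh/t
W_actual = 1.14 × 4.5934 = 5.2364 kWh/t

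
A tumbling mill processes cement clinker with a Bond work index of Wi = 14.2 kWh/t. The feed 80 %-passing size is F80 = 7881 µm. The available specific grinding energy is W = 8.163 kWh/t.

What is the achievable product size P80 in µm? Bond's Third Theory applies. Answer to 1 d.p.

W = 10 Wi (P80^-0.5 − F80^-0.5)
1/√P80 = 1/√F80 + W/(10·Wi)
  = 8.1630/(10·14.2) + 1/√7881 = 0.057486 + 0.011264 = 0.068750
P80 = (1/0.068750)² = 14.5454² = 211.57 µm

P80 = 211.6 µm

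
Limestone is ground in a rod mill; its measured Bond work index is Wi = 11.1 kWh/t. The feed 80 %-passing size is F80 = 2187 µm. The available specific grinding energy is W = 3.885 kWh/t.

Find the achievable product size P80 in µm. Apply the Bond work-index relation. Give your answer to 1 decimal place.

Bond:  W = 10 Wi (1/√P − 1/√F)
P80^-0.5 = F80^-0.5 + W/(10 Wi)
  = 3.8850/(10·11.1) + 1/√2187 = 0.035000 + 0.021383 = 0.056383
P80 = (1/0.056383)² = 17.7357² = 314.56 µm

P80 = 314.6 µm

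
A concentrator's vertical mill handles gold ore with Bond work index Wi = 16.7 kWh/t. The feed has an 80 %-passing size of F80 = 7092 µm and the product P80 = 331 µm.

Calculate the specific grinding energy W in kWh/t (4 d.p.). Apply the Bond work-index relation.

W = 7.1961 kWh/t

W = 10 Wi (1/√P80 − 1/√F80)  [Bond]
1/√331 = 0.054965;  1/√7092 = 0.011875
W = 10·16.7·(0.054965 − 0.011875) = 7.1961 kWh/t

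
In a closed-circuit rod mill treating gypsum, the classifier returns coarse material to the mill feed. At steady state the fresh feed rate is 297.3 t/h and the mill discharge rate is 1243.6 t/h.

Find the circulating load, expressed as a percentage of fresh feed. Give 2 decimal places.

Mill node: discharge = fresh + recycle.
R = M − F = 1243.6 − 297.3 = 946.3 t/h
CL = 100·R/F = 100·946.3/297.3 = 318.30 %

CL = 318.30 %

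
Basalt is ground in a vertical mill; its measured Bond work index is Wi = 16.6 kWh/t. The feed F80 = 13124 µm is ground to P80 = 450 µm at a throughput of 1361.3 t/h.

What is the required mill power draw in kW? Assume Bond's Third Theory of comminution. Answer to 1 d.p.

P = 8680.0 kW

Bond: W = 10·Wi·(1/√P80 − 1/√F80)
W = 10·16.6·(1/√450 − 1/√13124) = 10·16.6·(0.038411) = 6.3763 kWh/t
Mill draw = 6.3763 × 1361.3 = 8680.0 kW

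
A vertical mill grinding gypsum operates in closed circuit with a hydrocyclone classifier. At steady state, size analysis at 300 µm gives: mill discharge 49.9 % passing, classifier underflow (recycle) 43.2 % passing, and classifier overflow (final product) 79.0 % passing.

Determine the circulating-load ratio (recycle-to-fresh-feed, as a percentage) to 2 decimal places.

Let r = R/F. Size balance at 300 µm:
d + r·d = r·u + o → r(d−u) = o−d
r = (79.0 − 49.9)/(49.9 − 43.2) = 29.1/6.7 = 4.3433
CL = 100·r = 434.33 %

CL = 434.33 %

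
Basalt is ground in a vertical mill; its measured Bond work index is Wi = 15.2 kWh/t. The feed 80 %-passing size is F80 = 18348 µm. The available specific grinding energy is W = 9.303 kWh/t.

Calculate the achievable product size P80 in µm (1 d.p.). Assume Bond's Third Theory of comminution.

Bond: W = 10·Wi·(1/√P80 − 1/√F80)
P80^-0.5 = F80^-0.5 + W/(10 Wi)
  = 9.3030/(10·15.2) + 1/√18348 = 0.061204 + 0.007383 = 0.068586
P80 = (1/0.068586)² = 14.5801² = 212.58 µm

P80 = 212.6 µm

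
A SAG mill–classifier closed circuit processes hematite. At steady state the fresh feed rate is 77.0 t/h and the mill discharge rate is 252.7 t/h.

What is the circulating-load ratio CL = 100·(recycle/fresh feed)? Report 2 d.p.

Steady state: M = F + R.
R = M − F = 252.7 − 77.0 = 175.7 t/h
CL = 100·R/F = 100·175.7/77.0 = 228.18 %

CL = 228.18 %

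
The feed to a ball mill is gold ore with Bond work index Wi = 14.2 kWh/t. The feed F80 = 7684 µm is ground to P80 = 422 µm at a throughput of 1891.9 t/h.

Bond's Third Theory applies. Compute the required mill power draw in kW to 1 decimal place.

W = 10·Wi·[P80^(−½) − F80^(−½)]
W = 10·14.2·(1/√422 − 1/√7684) = 10·14.2·(0.037271) = 5.2925 kWh/t
P = W·T = 5.2925·1891.9 = 10012.9 kW

P = 10012.9 kW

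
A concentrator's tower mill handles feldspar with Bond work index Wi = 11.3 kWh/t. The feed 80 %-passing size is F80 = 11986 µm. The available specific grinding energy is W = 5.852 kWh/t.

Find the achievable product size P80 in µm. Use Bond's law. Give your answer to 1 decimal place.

W = 10 Wi (1/√P80 − 1/√F80)  [Bond]
⇒ 1/√P80 = W/(10·Wi) + 1/√F80
  = 5.8520/(10·11.3) + 1/√11986 = 0.051788 + 0.009134 = 0.060922
P80 = (1/0.060922)² = 16.4145² = 269.44 µm

P80 = 269.4 µm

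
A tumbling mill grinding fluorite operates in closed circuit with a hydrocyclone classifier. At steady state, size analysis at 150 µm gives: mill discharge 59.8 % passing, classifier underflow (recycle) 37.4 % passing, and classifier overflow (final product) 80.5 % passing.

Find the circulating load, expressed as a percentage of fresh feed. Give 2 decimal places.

CL = 92.41 %

Let r = R/F. Size balance at 150 µm:
(1+r)d = ru + o → r = (o−d)/(d−u)
r = (80.5 − 59.8)/(59.8 − 37.4) = 20.7/22.4 = 0.9241
CL = 100·r = 92.41 %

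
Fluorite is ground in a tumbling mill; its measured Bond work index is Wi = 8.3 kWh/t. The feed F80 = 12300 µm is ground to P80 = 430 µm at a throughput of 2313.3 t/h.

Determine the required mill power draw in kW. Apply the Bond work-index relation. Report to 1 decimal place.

P = 7528.0 kW

Bond:  W = 10 Wi (1/√P − 1/√F)
W = 10·8.3·(1/√430 − 1/√12300) = 10·8.3·(0.039208) = 3.2542 kWh/t
Power = W × throughput = 3.2542 kWh/t × 2313.3 t/h = 7528.0 kW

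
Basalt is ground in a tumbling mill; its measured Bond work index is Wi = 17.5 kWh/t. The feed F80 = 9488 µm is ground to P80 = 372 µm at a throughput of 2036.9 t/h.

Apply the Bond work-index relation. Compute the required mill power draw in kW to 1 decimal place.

Bond:  W = 10 Wi (1/√P − 1/√F)
W = 10·17.5·(1/√372 − 1/√9488) = 10·17.5·(0.041581) = 7.2767 kWh/t
Power = W × throughput = 7.2767 kWh/t × 2036.9 t/h = 14822.0 kW

P = 14822.0 kW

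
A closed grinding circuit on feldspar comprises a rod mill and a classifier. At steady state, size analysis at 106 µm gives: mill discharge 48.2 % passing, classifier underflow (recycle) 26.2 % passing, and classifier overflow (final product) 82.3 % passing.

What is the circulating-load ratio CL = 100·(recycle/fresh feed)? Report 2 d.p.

CL = 155.00 %

Two-product formula at 106 µm:
d + r·d = r·u + o → r(d−u) = o−d
r = (82.3 − 48.2)/(48.2 − 26.2) = 34.1/22.0 = 1.5500
CL = 100·r = 155.00 %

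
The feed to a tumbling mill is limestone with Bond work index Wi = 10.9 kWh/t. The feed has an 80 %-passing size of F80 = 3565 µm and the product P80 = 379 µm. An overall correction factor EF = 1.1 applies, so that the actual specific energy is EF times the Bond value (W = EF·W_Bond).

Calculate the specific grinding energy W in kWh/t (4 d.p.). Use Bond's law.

W = 4.1507 kWh/t

Bond:  W = 10 Wi (1/√P − 1/√F)
1/√379 = 0.051367;  1/√3565 = 0.016748
W = 10·10.9·(0.051367 − 0.016748) = 3.7734 kWh/t
With EF = 1.1: W = 3.7734·1.1 = 4.1507 kWh/t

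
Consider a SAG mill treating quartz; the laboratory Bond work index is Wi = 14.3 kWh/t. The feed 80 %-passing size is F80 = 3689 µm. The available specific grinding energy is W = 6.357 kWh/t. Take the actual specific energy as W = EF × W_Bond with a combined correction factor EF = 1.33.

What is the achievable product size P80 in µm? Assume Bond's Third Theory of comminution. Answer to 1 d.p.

P80 = 401.8 µm

W = 10 Wi / √P80 − 10 Wi / √F80
W_Bond = W / EF = 6.357 / 1.33 = 4.7797 kWh/t
P80^-0.5 = F80^-0.5 + W_Bond/(10 Wi)
  = 4.7797/(10·14.3) + 1/√3689 = 0.033424 + 0.016464 = 0.049889
P80 = (1/0.049889)² = 20.0446² = 401.78 µm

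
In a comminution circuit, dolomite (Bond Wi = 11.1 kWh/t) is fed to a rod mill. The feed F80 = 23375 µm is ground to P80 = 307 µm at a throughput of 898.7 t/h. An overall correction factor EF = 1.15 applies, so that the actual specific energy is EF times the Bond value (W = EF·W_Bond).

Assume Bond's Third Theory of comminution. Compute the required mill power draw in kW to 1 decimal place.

Bond:  W = 10 Wi (1/√P − 1/√F)
W = 10·11.1·(1/√307 − 1/√23375) = 10·11.1·(0.050532) = 5.6091 kWh/t
W_actual = 1.15 × 5.6091 = 6.4505 kWh/t
P = W·T = 6.4505·898.7 = 5797.0 kW

P = 5797.0 kW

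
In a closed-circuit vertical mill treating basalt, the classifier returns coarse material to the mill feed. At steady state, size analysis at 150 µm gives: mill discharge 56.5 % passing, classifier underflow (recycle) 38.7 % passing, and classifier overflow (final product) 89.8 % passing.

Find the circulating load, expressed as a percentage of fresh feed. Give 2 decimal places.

CL = 187.08 %

Mass balance on the −150 µm fraction:
d + r·d = r·u + o → r(d−u) = o−d
r = (89.8 − 56.5)/(56.5 − 38.7) = 33.3/17.8 = 1.8708
CL = 100·r = 187.08 %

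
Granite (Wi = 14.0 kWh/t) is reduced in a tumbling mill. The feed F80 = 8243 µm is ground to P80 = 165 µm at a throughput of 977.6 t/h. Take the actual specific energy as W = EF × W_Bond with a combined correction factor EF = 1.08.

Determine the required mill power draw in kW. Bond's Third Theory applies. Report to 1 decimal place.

P = 9879.2 kW

W = 10 Wi / √P80 − 10 Wi / √F80
W = 10·14.0·(1/√165 − 1/√8243) = 10·14.0·(0.066836) = 9.3570 kWh/t
Apply correction: 9.3570 × 1.08 = 10.1055 kWh/t
P = W·T = 10.1055·977.6 = 9879.2 kW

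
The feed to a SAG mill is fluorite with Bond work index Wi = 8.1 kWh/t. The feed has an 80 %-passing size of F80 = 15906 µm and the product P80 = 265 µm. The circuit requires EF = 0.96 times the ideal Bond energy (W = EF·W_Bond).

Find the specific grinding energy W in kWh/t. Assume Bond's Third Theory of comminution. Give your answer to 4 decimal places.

Bond: W = 10·Wi·(1/√P80 − 1/√F80)
1/√265 = 0.061430;  1/√15906 = 0.007929
W = 10·8.1·(0.061430 − 0.007929) = 4.3335 kWh/t
W_actual = 0.96 × 4.3335 = 4.1602 kWh/t

W = 4.1602 kWh/t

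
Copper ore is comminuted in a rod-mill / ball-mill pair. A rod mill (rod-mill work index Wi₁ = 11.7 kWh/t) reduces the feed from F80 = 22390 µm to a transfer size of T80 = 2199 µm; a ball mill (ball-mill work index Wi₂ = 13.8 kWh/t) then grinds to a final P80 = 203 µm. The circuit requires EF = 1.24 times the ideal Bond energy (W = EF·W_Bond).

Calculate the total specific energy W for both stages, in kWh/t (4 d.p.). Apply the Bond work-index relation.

W = 10.4854 kWh/t

Bond: W = 10·Wi·(1/√P80 − 1/√F80)
Stage 1 (22390→2199 µm, Wi₁=11.7): W₁ = 10·11.7·(0.021325 − 0.006683) = 1.7131 kWh/t
Stage 2 (2199→203 µm, Wi₂=13.8): W₂ = 10·13.8·(0.070186 − 0.021325) = 6.7429 kWh/t
W = W₁ + W₂ = 1.7131 + 6.7429 = 8.4560 kWh/t
W_actual = 1.24 × 8.4560 = 10.4854 kWh/t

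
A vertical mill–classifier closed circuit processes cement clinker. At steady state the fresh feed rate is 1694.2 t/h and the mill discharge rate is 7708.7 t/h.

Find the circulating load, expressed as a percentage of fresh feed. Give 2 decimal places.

Mill node: discharge = fresh + recycle.
R = M − F = 7708.7 − 1694.2 = 6014.5 t/h
CL = 100·R/F = 100·6014.5/1694.2 = 355.01 %

CL = 355.01 %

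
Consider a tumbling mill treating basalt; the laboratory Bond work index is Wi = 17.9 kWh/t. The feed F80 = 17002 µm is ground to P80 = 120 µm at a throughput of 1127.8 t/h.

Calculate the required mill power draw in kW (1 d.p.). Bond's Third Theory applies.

W = 10 Wi (1/√P80 − 1/√F80)  [Bond]
W = 10·17.9·(1/√120 − 1/√17002) = 10·17.9·(0.083618) = 14.9676 kWh/t
Power = W × throughput = 14.9676 kWh/t × 1127.8 t/h = 16880.5 kW

P = 16880.5 kW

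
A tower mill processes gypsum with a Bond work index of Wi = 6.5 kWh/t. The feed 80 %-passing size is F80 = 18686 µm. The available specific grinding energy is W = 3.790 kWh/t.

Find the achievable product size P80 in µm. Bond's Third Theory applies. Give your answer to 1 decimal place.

P80 = 232.2 µm

W = 10 Wi / √P80 − 10 Wi / √F80
P80^(−½) = W/(10 Wi) + F80^(−½)
  = 3.7900/(10·6.5) + 1/√18686 = 0.058308 + 0.007315 = 0.065623
P80 = (1/0.065623)² = 15.2385² = 232.21 µm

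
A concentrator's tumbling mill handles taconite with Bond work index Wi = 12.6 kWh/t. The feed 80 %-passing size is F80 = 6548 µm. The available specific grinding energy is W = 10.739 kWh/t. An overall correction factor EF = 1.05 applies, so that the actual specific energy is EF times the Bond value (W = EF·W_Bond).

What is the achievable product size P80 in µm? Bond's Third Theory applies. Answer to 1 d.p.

W = 10 Wi (P80^-0.5 − F80^-0.5)
W_Bond = W / EF = 10.739 / 1.05 = 10.2276 kWh/t
P80^(−½) = W_Bond/(10 Wi) + F80^(−½)
  = 10.2276/(10·12.6) + 1/√6548 = 0.081172 + 0.012358 = 0.093530
P80 = (1/0.093530)² = 10.6918² = 114.31 µm

P80 = 114.3 µm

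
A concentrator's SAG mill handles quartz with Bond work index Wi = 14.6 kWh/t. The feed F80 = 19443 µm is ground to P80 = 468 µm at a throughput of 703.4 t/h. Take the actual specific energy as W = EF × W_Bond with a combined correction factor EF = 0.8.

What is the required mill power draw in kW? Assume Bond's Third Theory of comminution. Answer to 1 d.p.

P = 3208.5 kW

Bond: W = 10·Wi·(1/√P80 − 1/√F80)
W = 10·14.6·(1/√468 − 1/√19443) = 10·14.6·(0.039053) = 5.7018 kWh/t
Corrected W = EF·W_Bond = 0.8·5.7018 = 4.5614 kWh/t
Mill draw = 4.5614 × 703.4 = 3208.5 kW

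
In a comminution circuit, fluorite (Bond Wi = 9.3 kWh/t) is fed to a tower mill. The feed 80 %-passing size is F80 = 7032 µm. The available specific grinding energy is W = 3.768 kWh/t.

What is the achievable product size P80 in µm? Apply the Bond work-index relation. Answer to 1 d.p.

Bond:  W = 10 Wi (1/√P − 1/√F)
P80^-0.5 = F80^-0.5 + W/(10 Wi)
  = 3.7680/(10·9.3) + 1/√7032 = 0.040516 + 0.011925 = 0.052441
P80 = (1/0.052441)² = 19.0690² = 363.63 µm

P80 = 363.6 µm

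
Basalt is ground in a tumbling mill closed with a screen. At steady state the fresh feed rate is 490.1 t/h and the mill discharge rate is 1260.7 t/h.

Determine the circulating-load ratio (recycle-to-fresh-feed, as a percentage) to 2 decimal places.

CL = 157.23 %

Steady state: M = F + R.
R = M − F = 1260.7 − 490.1 = 770.6 t/h
CL = 100·R/F = 100·770.6/490.1 = 157.23 %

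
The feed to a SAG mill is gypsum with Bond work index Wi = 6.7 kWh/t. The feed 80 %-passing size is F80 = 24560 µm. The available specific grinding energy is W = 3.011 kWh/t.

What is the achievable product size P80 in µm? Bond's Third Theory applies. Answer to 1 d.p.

Bond:  W = 10 Wi (1/√P − 1/√F)
⇒ 1/√P80 = W/(10 Wi) + 1/√F80
  = 3.0110/(10·6.7) + 1/√24560 = 0.044940 + 0.006381 = 0.051321
P80 = (1/0.051321)² = 19.4851² = 379.67 µm

P80 = 379.7 µm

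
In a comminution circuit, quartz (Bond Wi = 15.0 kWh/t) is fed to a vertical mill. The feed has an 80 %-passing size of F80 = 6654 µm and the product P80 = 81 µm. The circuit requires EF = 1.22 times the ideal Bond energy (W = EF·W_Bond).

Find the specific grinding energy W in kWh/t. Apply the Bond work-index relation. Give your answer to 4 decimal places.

W_Bond = 10·Wi·(1/√P₈₀ − 1/√F₈₀)
1/√81 = 0.111111;  1/√6654 = 0.012259
W = 10·15.0·(0.111111 − 0.012259) = 14.8278 kWh/t
W_actual = 1.22 × 14.8278 = 18.0899 kWh/t

W = 18.0899 kWh/t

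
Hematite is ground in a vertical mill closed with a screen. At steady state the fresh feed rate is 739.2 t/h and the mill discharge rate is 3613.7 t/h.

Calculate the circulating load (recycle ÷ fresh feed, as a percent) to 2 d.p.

CL = 388.87 %

Discharge = new feed + return, hence
R = M − F = 3613.7 − 739.2 = 2874.5 t/h
CL = 100·R/F = 100·2874.5/739.2 = 388.87 %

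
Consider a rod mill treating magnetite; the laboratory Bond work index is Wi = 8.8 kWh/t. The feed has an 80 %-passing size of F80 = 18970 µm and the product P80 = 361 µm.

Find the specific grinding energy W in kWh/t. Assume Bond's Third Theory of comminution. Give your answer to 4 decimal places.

W = 3.9927 kWh/t

W = 10 Wi (1/√P80 − 1/√F80)  [Bond]
1/√361 = 0.052632;  1/√18970 = 0.007260
W = 10·8.8·(0.052632 − 0.007260) = 3.9927 kWh/t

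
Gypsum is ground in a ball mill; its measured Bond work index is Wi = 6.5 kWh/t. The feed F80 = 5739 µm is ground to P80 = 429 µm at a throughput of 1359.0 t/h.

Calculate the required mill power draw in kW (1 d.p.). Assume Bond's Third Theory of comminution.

W = 10 Wi (1/√P80 − 1/√F80)  [Bond]
W = 10·6.5·(1/√429 − 1/√5739) = 10·6.5·(0.035080) = 2.2802 kWh/t
Mill draw = 2.2802 × 1359.0 = 3098.8 kW

P = 3098.8 kW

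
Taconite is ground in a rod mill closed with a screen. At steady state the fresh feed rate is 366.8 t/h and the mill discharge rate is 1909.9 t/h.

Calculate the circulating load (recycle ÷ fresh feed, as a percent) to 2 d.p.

Mill node: discharge = fresh + recycle.
R = M − F = 1909.9 − 366.8 = 1543.1 t/h
CL = 100·R/F = 100·1543.1/366.8 = 420.69 %

CL = 420.69 %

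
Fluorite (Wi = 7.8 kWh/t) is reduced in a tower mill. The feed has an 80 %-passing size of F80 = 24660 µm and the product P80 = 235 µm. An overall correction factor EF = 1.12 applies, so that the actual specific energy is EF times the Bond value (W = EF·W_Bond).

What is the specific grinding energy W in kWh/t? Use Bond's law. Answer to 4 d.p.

W = 5.1424 kWh/t

W = 10·Wi·[P80^(−½) − F80^(−½)]
1/√235 = 0.065233;  1/√24660 = 0.006368
W = 10·7.8·(0.065233 − 0.006368) = 4.5915 kWh/t
With EF = 1.12: W = 4.5915·1.12 = 5.1424 kWh/t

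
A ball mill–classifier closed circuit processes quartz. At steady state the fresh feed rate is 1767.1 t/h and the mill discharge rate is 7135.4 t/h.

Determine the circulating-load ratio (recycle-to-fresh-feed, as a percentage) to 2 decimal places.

CL = 303.79 %

Discharge = new feed + return, hence
R = M − F = 7135.4 − 1767.1 = 5368.3 t/h
CL = 100·R/F = 100·5368.3/1767.1 = 303.79 %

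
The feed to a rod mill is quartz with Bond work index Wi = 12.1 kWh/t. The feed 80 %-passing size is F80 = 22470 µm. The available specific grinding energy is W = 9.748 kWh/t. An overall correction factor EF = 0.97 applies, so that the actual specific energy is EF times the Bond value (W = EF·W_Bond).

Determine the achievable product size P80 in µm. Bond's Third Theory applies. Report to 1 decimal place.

W = 10 Wi / √P80 − 10 Wi / √F80
W_Bond = W / EF = 9.748 / 0.97 = 10.0495 kWh/t
⇒ 1/√P80 = W_Bond/(10 Wi) + 1/√F80
  = 10.0495/(10·12.1) + 1/√22470 = 0.083054 + 0.006671 = 0.089725
P80 = (1/0.089725)² = 11.1452² = 124.22 µm

P80 = 124.2 µm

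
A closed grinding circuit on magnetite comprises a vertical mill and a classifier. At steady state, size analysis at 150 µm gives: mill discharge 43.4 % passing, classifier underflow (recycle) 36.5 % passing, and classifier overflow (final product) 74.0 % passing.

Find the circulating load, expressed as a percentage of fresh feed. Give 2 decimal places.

CL = 443.48 %

Balance %-passing 150 µm (r = R/F):
d + r·d = r·u + o → r(d−u) = o−d
r = (74.0 − 43.4)/(43.4 − 36.5) = 30.6/6.9 = 4.4348
CL = 100·r = 443.48 %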